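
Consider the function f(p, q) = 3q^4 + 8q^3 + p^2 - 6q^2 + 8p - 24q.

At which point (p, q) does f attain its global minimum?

(-4, 1)

f(p,q) separates as A(p) + B(q), so its minimum is min A + min B.
A'(p) = 2p + 8 vanishes at p ∈ {-4}; B'(q) = 12(q - 1)(q + 1)(q + 2) vanishes at q ∈ {-2, -1, 1}.
Local minima of A (where A''>0): A(-4)=-16. Local minima of B: B(-2)=8, B(1)=-19.
So the global minimum of f is A(-4) + B(1) = -16 − 19 = -35, attained at (-4, 1).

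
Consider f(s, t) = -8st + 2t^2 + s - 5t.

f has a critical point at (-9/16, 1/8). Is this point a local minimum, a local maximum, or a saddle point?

saddle point

The Hessian of f is constant: H = [[0, -8], [-8, 4]].
det(H) = 0·4 − (-8)² = -64.
Since det(H) < 0, H is indefinite and the critical point is a saddle point.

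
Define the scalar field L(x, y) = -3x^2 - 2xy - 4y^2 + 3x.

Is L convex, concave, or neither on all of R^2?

L is quadratic, so its Hessian is the constant matrix H = [[-6, -2], [-2, -8]].
det(H) = 44, tr(H) = -14.
det(H) > 0 and tr(H) < 0, so H is negative definite everywhere: concave.

concave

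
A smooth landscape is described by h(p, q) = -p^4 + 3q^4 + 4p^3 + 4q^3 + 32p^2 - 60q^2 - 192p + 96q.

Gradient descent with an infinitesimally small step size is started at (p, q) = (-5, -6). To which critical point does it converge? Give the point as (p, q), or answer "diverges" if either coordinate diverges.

h is separable, so gradient descent decouples: p follows -∂h/∂p, q follows -∂h/∂q.
∂h/∂p = -4(p - 4)(p - 3)(p + 4); at p=-5 this is 288, so p decreases.
∂h/∂q = 12(q - 2)(q - 1)(q + 4); at q=-6 this is -1344, so q increases.
The p-coordinate has no critical point in that direction and runs off to infinity.

diverges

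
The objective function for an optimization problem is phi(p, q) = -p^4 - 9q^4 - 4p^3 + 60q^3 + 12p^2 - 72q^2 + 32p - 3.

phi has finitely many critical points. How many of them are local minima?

phi separates as a function of p plus a function of q, so ∇phi=0 decouples.
∂phi/∂p = -4(p - 2)(p + 1)(p + 4) = 0 at p ∈ {-4, -1, 2}; ∂phi/∂q = -36q(q - 4)(q - 1) = 0 at q ∈ {0, 1, 4}.
The Hessian is diagonal: diag(phi_pp, phi_qq). Second derivatives: phi_pp(-4)=-72, phi_pp(-1)=36, phi_pp(2)=-72; phi_qq(0)=-144, phi_qq(1)=108, phi_qq(4)=-432.
Local minima occur where both diagonal entries positive: (-1, 1). Count: 1.

1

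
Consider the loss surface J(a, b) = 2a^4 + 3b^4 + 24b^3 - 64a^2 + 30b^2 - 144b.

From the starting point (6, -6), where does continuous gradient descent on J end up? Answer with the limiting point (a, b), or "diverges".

(4, -4)

J is separable, so gradient descent decouples: a follows -∂J/∂a, b follows -∂J/∂b.
∂J/∂a = 8a(a - 4)(a + 4); at a=6 this is 960, so a decreases.
∂J/∂b = 12(b - 1)(b + 3)(b + 4); at b=-6 this is -504, so b increases.
a converges to its nearest critical value 4 (a local min of the a-part); b converges to -4. The iterate converges to (4, -4).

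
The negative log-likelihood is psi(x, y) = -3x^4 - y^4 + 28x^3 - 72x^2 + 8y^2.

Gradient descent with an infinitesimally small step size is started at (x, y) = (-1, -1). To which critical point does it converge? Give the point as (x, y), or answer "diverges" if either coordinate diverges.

psi is separable, so gradient descent decouples: x follows -∂psi/∂x, y follows -∂psi/∂y.
∂psi/∂x = -12x(x - 4)(x - 3); at x=-1 this is 240, so x decreases.
∂psi/∂y = -4y(y - 2)(y + 2); at y=-1 this is -12, so y increases.
The x-coordinate has no critical point in that direction and runs off to infinity.

diverges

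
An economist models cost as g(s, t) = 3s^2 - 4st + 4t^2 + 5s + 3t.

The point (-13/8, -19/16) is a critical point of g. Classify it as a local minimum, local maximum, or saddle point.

The Hessian of g is constant: H = [[6, -4], [-4, 8]].
det(H) = 6·8 − (-4)² = 32.
det(H) > 0 and tr(H) = 14 > 0, so H is positive definite and the point is a local minimum.

local minimum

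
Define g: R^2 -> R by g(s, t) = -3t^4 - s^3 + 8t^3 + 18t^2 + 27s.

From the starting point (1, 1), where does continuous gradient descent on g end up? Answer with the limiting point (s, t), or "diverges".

(-3, 0)

g is separable, so gradient descent decouples: s follows -∂g/∂s, t follows -∂g/∂t.
∂g/∂s = -3(s - 3)(s + 3); at s=1 this is 24, so s decreases.
∂g/∂t = -12t(t - 3)(t + 1); at t=1 this is 48, so t decreases.
s converges to its nearest critical value -3 (a local min of the s-part); t converges to 0. The iterate converges to (-3, 0).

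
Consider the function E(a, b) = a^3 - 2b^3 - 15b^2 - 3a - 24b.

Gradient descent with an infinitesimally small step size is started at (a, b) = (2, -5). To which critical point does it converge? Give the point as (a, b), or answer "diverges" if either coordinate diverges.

(1, -4)

E is separable, so gradient descent decouples: a follows -∂E/∂a, b follows -∂E/∂b.
∂E/∂a = 3(a - 1)(a + 1); at a=2 this is 9, so a decreases.
∂E/∂b = -6(b + 1)(b + 4); at b=-5 this is -24, so b increases.
a converges to its nearest critical value 1 (a local min of the a-part); b converges to -4. The iterate converges to (1, -4).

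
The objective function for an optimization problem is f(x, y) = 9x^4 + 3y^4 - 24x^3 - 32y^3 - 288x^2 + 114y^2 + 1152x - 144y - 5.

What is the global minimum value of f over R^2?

-5440

f(x,y) separates as P(x) + Q(y) − 5, so its minimum is min P + min Q − 5.
P'(x) = 36(x - 4)(x - 2)(x + 4) vanishes at x ∈ {-4, 2, 4}; Q'(y) = 12(y - 4)(y - 3)(y - 1) vanishes at y ∈ {1, 3, 4}.
Local minima of P (where P''>0): P(-4)=-5376, P(4)=768. Local minima of Q: Q(1)=-59, Q(4)=-32.
So the global minimum of f is P(-4) + Q(1) − 5 = -5376 − 59 − 5 = -5440, attained at (-4, 1).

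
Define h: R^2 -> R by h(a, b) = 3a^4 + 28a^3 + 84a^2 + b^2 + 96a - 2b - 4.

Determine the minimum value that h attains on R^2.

-69

h(a,b) separates as P(a) + Q(b) − 4, so its minimum is min P + min Q − 4.
P'(a) = 12(a + 1)(a + 2)(a + 4) vanishes at a ∈ {-4, -2, -1}; Q'(b) = 2b - 2 vanishes at b ∈ {1}.
Local minima of P (where P''>0): P(-4)=-64, P(-1)=-37. Local minima of Q: Q(1)=-1.
So the global minimum of h is P(-4) + Q(1) − 4 = -64 − 1 − 4 = -69, attained at (-4, 1).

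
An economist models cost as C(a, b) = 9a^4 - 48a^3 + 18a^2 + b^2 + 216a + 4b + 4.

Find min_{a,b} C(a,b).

-141

C(a,b) separates as P(a) + Q(b) + 4, so its minimum is min P + min Q + 4.
P'(a) = 36(a - 3)(a - 2)(a + 1) vanishes at a ∈ {-1, 2, 3}; Q'(b) = 2b + 4 vanishes at b ∈ {-2}.
Local minima of P (where P''>0): P(-1)=-141, P(3)=243. Local minima of Q: Q(-2)=-4.
So the global minimum of C is P(-1) + Q(-2) + 4 = -141 − 4 + 4 = -141, attained at (-1, -2).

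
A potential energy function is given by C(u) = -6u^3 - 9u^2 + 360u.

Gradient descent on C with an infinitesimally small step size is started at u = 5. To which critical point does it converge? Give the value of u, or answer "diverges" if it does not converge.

C'(u) = -18(u - 4)(u + 5), so C'(5) = -180.
Gradient descent moves in the -C' direction, i.e. u is increasing.
There is no critical point above u=5, and C' keeps the same sign, so the iterate runs off to +∞.

diverges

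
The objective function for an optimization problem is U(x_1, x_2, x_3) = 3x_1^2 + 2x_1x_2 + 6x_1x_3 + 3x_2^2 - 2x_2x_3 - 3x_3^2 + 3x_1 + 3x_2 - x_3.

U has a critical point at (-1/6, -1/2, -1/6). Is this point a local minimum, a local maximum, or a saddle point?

saddle point

The Hessian is constant: H = [[6, 2, 6], [2, 6, -2], [6, -2, -6]].
Leading principal minors: Δ₁ = 6, Δ₂ = 32, Δ₃ = -480.
The minors fit neither the all-positive nor the alternating-sign pattern, so H is indefinite: a saddle point.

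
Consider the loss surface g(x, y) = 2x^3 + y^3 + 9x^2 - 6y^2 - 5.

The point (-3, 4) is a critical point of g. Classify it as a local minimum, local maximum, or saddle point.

saddle point

The mixed partial ∂²g/∂x∂y is 0, so the Hessian at any point is diag(g_xx, g_yy) = diag(6(2x + 3), 6(y - 2)).
At (-3, 4): H = diag(-18, 12).
The eigenvalues have opposite signs, so H is indefinite: a saddle point.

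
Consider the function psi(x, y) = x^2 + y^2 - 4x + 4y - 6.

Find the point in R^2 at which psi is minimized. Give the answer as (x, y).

(2, -2)

psi(x,y) separates as P(x) + Q(y) − 6, so its minimum is min P + min Q − 6.
P'(x) = 2x - 4 vanishes at x ∈ {2}; Q'(y) = 2y + 4 vanishes at y ∈ {-2}.
Local minima of P (where P''>0): P(2)=-4. Local minima of Q: Q(-2)=-4.
So the global minimum of psi is P(2) + Q(-2) − 6 = -4 − 4 − 6 = -14, attained at (2, -2).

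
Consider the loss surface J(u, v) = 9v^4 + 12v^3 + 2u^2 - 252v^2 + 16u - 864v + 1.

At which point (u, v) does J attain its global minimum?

(-4, 4)

J(u,v) separates as P(u) + Q(v) + 1, so its minimum is min P + min Q + 1.
P'(u) = 4u + 16 vanishes at u ∈ {-4}; Q'(v) = 36(v - 4)(v + 2)(v + 3) vanishes at v ∈ {-3, -2, 4}.
Local minima of P (where P''>0): P(-4)=-32. Local minima of Q: Q(-3)=729, Q(4)=-4416.
So the global minimum of J is P(-4) + Q(4) + 1 = -32 − 4416 + 1 = -4447, attained at (-4, 4).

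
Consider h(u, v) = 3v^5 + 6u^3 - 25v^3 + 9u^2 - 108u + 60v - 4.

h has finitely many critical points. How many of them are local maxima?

2

h separates as a function of u plus a function of v, so ∇h=0 decouples.
∂h/∂u = 18(u - 2)(u + 3) = 0 at u ∈ {-3, 2}; ∂h/∂v = 15(v - 2)(v - 1)(v + 1)(v + 2) = 0 at v ∈ {-2, -1, 1, 2}.
The Hessian is diagonal: diag(h_uu, h_vv). Second derivatives: h_uu(-3)=-90, h_uu(2)=90; h_vv(-2)=-180, h_vv(-1)=90, h_vv(1)=-90, h_vv(2)=180.
Local maxima occur where both diagonal entries negative: (-3, -2), (-3, 1). Count: 2.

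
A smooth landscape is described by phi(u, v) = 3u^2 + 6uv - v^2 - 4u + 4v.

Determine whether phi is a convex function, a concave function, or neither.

phi is quadratic, so its Hessian is the constant matrix H = [[6, 6], [6, -2]].
det(H) = -48, tr(H) = 4.
det(H) < 0, so H is indefinite: neither convex nor concave.

neither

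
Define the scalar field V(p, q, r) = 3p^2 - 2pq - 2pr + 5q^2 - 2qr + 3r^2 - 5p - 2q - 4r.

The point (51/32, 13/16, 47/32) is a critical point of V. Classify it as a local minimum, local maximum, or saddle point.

local minimum

The Hessian is constant: H = [[6, -2, -2], [-2, 10, -2], [-2, -2, 6]].
Leading principal minors: Δ₁ = 6, Δ₂ = 56, Δ₃ = 256.
All leading minors are positive, so H is positive definite: a local minimum.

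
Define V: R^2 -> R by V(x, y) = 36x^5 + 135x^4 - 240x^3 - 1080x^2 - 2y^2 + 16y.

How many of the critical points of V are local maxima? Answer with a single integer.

2

V separates as a function of x plus a function of y, so ∇V=0 decouples.
∂V/∂x = 180x(x - 2)(x + 2)(x + 3) = 0 at x ∈ {-3, -2, 0, 2}; ∂V/∂y = -4(y - 4) = 0 at y ∈ {4}.
The Hessian is diagonal: diag(V_xx, V_yy). Second derivatives: V_xx(-3)=-2700, V_xx(-2)=1440, V_xx(0)=-2160, V_xx(2)=7200; V_yy(4)=-4.
Local maxima occur where both diagonal entries negative: (-3, 4), (0, 4). Count: 2.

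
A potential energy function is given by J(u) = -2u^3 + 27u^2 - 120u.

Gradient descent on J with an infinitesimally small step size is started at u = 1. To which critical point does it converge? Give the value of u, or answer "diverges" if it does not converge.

J'(u) = -6(u - 5)(u - 4), so J'(1) = -72.
Gradient descent moves in the -J' direction, i.e. u is increasing.
The nearest critical point in that direction is u = 4, where J'' = 6 > 0 (a local minimum). The iterate converges there.

4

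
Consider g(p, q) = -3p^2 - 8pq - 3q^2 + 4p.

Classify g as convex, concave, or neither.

g is quadratic, so its Hessian is the constant matrix H = [[-6, -8], [-8, -6]].
det(H) = -28, tr(H) = -12.
det(H) < 0, so H is indefinite: neither convex nor concave.

neither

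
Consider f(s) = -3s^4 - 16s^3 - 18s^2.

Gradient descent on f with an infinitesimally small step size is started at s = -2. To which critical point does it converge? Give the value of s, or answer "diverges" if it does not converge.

f'(s) = -12s(s + 1)(s + 3), so f'(-2) = -24.
Gradient descent moves in the -f' direction, i.e. s is increasing.
The nearest critical point in that direction is s = -1, where f'' = 24 > 0 (a local minimum). The iterate converges there.

-1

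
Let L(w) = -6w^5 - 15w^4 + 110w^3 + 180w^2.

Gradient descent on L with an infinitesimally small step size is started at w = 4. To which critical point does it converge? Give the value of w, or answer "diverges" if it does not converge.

diverges

L'(w) = -30w(w - 3)(w + 1)(w + 4), so L'(4) = -4800.
Gradient descent moves in the -L' direction, i.e. w is increasing.
There is no critical point above w=4, and L' keeps the same sign, so the iterate runs off to +∞.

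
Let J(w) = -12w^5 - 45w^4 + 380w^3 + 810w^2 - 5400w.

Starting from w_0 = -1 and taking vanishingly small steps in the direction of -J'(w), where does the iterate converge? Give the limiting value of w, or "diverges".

2

J'(w) = -60(w - 3)(w - 2)(w + 3)(w + 5), so J'(-1) = -5760.
Gradient descent moves in the -J' direction, i.e. w is increasing.
The nearest critical point in that direction is w = 2, where J'' = 2100 > 0 (a local minimum). The iterate converges there.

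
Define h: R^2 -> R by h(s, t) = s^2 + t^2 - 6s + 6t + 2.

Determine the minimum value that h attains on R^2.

h(s,t) separates as P(s) + Q(t) + 2, so its minimum is min P + min Q + 2.
P'(s) = 2s - 6 vanishes at s ∈ {3}; Q'(t) = 2(t + 3) vanishes at t ∈ {-3}.
Local minima of P (where P''>0): P(3)=-9. Local minima of Q: Q(-3)=-9.
So the global minimum of h is P(3) + Q(-3) + 2 = -9 − 9 + 2 = -16, attained at (3, -3).

-16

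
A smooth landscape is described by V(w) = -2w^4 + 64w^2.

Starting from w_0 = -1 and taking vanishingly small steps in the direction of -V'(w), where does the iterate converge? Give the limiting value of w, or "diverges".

V'(w) = -8w(w - 4)(w + 4), so V'(-1) = -120.
Gradient descent moves in the -V' direction, i.e. w is increasing.
The nearest critical point in that direction is w = 0, where V'' = 128 > 0 (a local minimum). The iterate converges there.

0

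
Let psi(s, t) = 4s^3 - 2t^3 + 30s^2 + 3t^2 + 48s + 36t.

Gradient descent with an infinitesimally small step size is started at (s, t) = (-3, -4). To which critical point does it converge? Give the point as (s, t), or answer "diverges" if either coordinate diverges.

psi is separable, so gradient descent decouples: s follows -∂psi/∂s, t follows -∂psi/∂t.
∂psi/∂s = 12(s + 1)(s + 4); at s=-3 this is -24, so s increases.
∂psi/∂t = -6(t - 3)(t + 2); at t=-4 this is -84, so t increases.
s converges to its nearest critical value -1 (a local min of the s-part); t converges to -2. The iterate converges to (-1, -2).

(-1, -2)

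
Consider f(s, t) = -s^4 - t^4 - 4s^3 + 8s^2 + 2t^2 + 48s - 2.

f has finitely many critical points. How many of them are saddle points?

f separates as a function of s plus a function of t, so ∇f=0 decouples.
∂f/∂s = -4(s - 2)(s + 2)(s + 3) = 0 at s ∈ {-3, -2, 2}; ∂f/∂t = -4t(t - 1)(t + 1) = 0 at t ∈ {-1, 0, 1}.
The Hessian is diagonal: diag(f_ss, f_tt). Second derivatives: f_ss(-3)=-20, f_ss(-2)=16, f_ss(2)=-80; f_tt(-1)=-8, f_tt(0)=4, f_tt(1)=-8.
Saddle points occur where the two diagonal entries have opposite signs: (-3, 0), (-2, -1), (-2, 1), (2, 0). Count: 4.

4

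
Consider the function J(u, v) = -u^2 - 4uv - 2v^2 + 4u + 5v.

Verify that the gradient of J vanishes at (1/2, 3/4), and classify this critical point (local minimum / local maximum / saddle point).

saddle point

∇J = (-2u - 4v + 4, -4u - 4v + 5); substituting (1/2, 3/4) gives ∇J = (0, 0), so (1/2, 3/4) is indeed a critical point.
The Hessian of J is constant: H = [[-2, -4], [-4, -4]].
det(H) = (-2)·(-4) − (-4)² = -8.
Since det(H) < 0, H is indefinite and the critical point is a saddle point.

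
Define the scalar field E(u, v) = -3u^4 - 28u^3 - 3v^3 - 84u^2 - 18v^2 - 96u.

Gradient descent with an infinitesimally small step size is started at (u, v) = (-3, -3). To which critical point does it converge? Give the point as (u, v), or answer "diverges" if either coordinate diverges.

(-2, -4)

E is separable, so gradient descent decouples: u follows -∂E/∂u, v follows -∂E/∂v.
∂E/∂u = -12(u + 1)(u + 2)(u + 4); at u=-3 this is -24, so u increases.
∂E/∂v = -9v(v + 4); at v=-3 this is 27, so v decreases.
u converges to its nearest critical value -2 (a local min of the u-part); v converges to -4. The iterate converges to (-2, -4).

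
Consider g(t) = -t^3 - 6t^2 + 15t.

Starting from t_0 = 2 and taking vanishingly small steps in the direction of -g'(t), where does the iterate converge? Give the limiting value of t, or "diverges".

g'(t) = -3(t - 1)(t + 5), so g'(2) = -21.
Gradient descent moves in the -g' direction, i.e. t is increasing.
There is no critical point above t=2, and g' keeps the same sign, so the iterate runs off to +∞.

diverges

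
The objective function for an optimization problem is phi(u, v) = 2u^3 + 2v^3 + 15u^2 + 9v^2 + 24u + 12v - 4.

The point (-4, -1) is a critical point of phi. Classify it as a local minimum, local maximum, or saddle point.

saddle point

The mixed partial ∂²phi/∂u∂v is 0, so the Hessian at any point is diag(phi_uu, phi_vv) = diag(6(2u + 5), 6(2v + 3)).
At (-4, -1): H = diag(-18, 6).
The eigenvalues have opposite signs, so H is indefinite: a saddle point.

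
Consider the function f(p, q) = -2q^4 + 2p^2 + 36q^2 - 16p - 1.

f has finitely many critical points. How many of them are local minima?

1

f separates as a function of p plus a function of q, so ∇f=0 decouples.
∂f/∂p = 4(p - 4) = 0 at p ∈ {4}; ∂f/∂q = -8q(q - 3)(q + 3) = 0 at q ∈ {-3, 0, 3}.
The Hessian is diagonal: diag(f_pp, f_qq). Second derivatives: f_pp(4)=4; f_qq(-3)=-144, f_qq(0)=72, f_qq(3)=-144.
Local minima occur where both diagonal entries positive: (4, 0). Count: 1.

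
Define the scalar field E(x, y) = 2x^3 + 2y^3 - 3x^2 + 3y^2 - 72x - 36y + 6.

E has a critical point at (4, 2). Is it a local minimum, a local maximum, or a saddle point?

local minimum

The mixed partial ∂²E/∂x∂y is 0, so the Hessian at any point is diag(E_xx, E_yy) = diag(6(2x - 1), 6(2y + 1)).
At (4, 2): H = diag(42, 30).
Both eigenvalues are positive, so H is positive definite: a local minimum.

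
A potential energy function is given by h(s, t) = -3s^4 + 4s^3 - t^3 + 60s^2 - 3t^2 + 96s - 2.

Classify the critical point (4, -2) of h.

The mixed partial ∂²h/∂s∂t is 0, so the Hessian at any point is diag(h_ss, h_tt) = diag(12(-3s^2 + 2s + 10), -6(t + 1)).
At (4, -2): H = diag(-360, 6).
The eigenvalues have opposite signs, so H is indefinite: a saddle point.

saddle point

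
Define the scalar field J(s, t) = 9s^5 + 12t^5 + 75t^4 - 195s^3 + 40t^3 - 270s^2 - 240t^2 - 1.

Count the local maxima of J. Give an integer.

4

J separates as a function of s plus a function of t, so ∇J=0 decouples.
∂J/∂s = 45s(s - 4)(s + 1)(s + 3) = 0 at s ∈ {-3, -1, 0, 4}; ∂J/∂t = 60t(t - 1)(t + 2)(t + 4) = 0 at t ∈ {-4, -2, 0, 1}.
The Hessian is diagonal: diag(J_ss, J_tt). Second derivatives: J_ss(-3)=-1890, J_ss(-1)=450, J_ss(0)=-540, J_ss(4)=6300; J_tt(-4)=-2400, J_tt(-2)=720, J_tt(0)=-480, J_tt(1)=900.
Local maxima occur where both diagonal entries negative: (-3, -4), (-3, 0), (0, -4), (0, 0). Count: 4.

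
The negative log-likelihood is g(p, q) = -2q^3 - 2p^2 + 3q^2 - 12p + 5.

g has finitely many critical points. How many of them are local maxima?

g separates as a function of p plus a function of q, so ∇g=0 decouples.
∂g/∂p = -4(p + 3) = 0 at p ∈ {-3}; ∂g/∂q = -6q(q - 1) = 0 at q ∈ {0, 1}.
The Hessian is diagonal: diag(g_pp, g_qq). Second derivatives: g_pp(-3)=-4; g_qq(0)=6, g_qq(1)=-6.
Local maxima occur where both diagonal entries negative: (-3, 1). Count: 1.

1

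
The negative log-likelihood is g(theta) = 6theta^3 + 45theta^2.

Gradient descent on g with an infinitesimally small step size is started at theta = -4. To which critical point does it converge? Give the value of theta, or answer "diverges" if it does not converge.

g'(theta) = 18theta(theta + 5), so g'(-4) = -72.
Gradient descent moves in the -g' direction, i.e. theta is increasing.
The nearest critical point in that direction is theta = 0, where g'' = 90 > 0 (a local minimum). The iterate converges there.

0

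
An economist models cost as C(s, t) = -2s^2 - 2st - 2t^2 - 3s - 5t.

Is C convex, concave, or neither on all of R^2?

concave

C is quadratic, so its Hessian is the constant matrix H = [[-4, -2], [-2, -4]].
det(H) = 12, tr(H) = -8.
det(H) > 0 and tr(H) < 0, so H is negative definite everywhere: concave.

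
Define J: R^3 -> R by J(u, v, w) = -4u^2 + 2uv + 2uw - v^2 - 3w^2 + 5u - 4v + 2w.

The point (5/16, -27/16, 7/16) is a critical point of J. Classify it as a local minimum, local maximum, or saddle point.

The Hessian is constant: H = [[-8, 2, 2], [2, -2, 0], [2, 0, -6]].
Leading principal minors: Δ₁ = -8, Δ₂ = 12, Δ₃ = -64.
The minors alternate sign starting negative (−, +, −), so H is negative definite: a local maximum.

local maximum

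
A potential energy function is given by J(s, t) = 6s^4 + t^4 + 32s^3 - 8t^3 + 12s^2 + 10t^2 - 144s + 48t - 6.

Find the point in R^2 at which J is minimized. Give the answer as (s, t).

J(s,t) separates as P(s) + Q(t) − 6, so its minimum is min P + min Q − 6.
P'(s) = 24(s - 1)(s + 2)(s + 3) vanishes at s ∈ {-3, -2, 1}; Q'(t) = 4(t - 4)(t - 3)(t + 1) vanishes at t ∈ {-1, 3, 4}.
Local minima of P (where P''>0): P(-3)=162, P(1)=-94. Local minima of Q: Q(-1)=-29, Q(4)=96.
So the global minimum of J is P(1) + Q(-1) − 6 = -94 − 29 − 6 = -129, attained at (1, -1).

(1, -1)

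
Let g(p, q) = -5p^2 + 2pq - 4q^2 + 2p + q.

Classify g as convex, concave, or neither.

concave

g is quadratic, so its Hessian is the constant matrix H = [[-10, 2], [2, -8]].
det(H) = 76, tr(H) = -18.
det(H) > 0 and tr(H) < 0, so H is negative definite everywhere: concave.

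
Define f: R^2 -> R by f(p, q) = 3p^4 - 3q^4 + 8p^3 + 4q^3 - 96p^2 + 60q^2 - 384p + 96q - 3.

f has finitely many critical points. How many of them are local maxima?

f separates as a function of p plus a function of q, so ∇f=0 decouples.
∂f/∂p = 12(p - 4)(p + 2)(p + 4) = 0 at p ∈ {-4, -2, 4}; ∂f/∂q = -12(q - 4)(q + 1)(q + 2) = 0 at q ∈ {-2, -1, 4}.
The Hessian is diagonal: diag(f_pp, f_qq). Second derivatives: f_pp(-4)=192, f_pp(-2)=-144, f_pp(4)=576; f_qq(-2)=-72, f_qq(-1)=60, f_qq(4)=-360.
Local maxima occur where both diagonal entries negative: (-2, -2), (-2, 4). Count: 2.

2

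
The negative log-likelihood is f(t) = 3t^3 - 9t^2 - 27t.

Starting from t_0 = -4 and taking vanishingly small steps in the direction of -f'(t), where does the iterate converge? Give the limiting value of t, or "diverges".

f'(t) = 9(t - 3)(t + 1), so f'(-4) = 189.
Gradient descent moves in the -f' direction, i.e. t is decreasing.
There is no critical point below t=-4, and f' keeps the same sign, so the iterate runs off to −∞.

diverges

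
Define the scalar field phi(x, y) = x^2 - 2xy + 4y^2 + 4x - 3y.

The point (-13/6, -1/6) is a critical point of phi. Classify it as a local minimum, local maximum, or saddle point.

local minimum

The Hessian of phi is constant: H = [[2, -2], [-2, 8]].
det(H) = 2·8 − (-2)² = 12.
det(H) > 0 and tr(H) = 10 > 0, so H is positive definite and the point is a local minimum.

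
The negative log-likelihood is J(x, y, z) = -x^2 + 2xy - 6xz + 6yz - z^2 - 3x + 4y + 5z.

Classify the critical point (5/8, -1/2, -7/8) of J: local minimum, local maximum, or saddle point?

saddle point

The Hessian is constant: H = [[-2, 2, -6], [2, 0, 6], [-6, 6, -2]].
Leading principal minors: Δ₁ = -2, Δ₂ = -4, Δ₃ = -64.
The minors fit neither the all-positive nor the alternating-sign pattern, so H is indefinite: a saddle point.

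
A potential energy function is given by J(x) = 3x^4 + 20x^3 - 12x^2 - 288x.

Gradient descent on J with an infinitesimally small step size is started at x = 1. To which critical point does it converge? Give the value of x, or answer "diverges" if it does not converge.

2

J'(x) = 12(x - 2)(x + 3)(x + 4), so J'(1) = -240.
Gradient descent moves in the -J' direction, i.e. x is increasing.
The nearest critical point in that direction is x = 2, where J'' = 360 > 0 (a local minimum). The iterate converges there.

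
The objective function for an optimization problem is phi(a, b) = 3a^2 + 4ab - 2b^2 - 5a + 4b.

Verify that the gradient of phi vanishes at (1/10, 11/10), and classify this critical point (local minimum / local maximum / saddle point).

saddle point

∇phi = (6a + 4b - 5, 4a - 4b + 4); substituting (1/10, 11/10) gives ∇phi = (0, 0), so (1/10, 11/10) is indeed a critical point.
The Hessian of phi is constant: H = [[6, 4], [4, -4]].
det(H) = 6·(-4) − 4² = -40.
Since det(H) < 0, H is indefinite and the critical point is a saddle point.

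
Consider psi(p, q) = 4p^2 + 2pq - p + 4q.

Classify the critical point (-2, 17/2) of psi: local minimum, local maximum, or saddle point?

saddle point

The Hessian of psi is constant: H = [[8, 2], [2, 0]].
det(H) = 8·0 − 2² = -4.
Since det(H) < 0, H is indefinite and the critical point is a saddle point.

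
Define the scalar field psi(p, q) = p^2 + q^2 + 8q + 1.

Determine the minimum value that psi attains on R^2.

-15

psi(p,q) separates as A(p) + B(q) + 1, so its minimum is min A + min B + 1.
A'(p) = 2p vanishes at p ∈ {0}; B'(q) = 2q + 8 vanishes at q ∈ {-4}.
Local minima of A (where A''>0): A(0)=0. Local minima of B: B(-4)=-16.
So the global minimum of psi is A(0) + B(-4) + 1 = 0 − 16 + 1 = -15, attained at (0, -4).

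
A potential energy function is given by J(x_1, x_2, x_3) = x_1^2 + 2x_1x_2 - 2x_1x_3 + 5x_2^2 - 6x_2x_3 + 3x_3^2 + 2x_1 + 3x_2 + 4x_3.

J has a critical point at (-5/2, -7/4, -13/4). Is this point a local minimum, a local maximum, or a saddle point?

local minimum

The Hessian is constant: H = [[2, 2, -2], [2, 10, -6], [-2, -6, 6]].
Leading principal minors: Δ₁ = 2, Δ₂ = 16, Δ₃ = 32.
All leading minors are positive, so H is positive definite: a local minimum.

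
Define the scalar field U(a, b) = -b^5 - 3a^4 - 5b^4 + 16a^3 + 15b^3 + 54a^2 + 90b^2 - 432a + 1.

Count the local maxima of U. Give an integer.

4

U separates as a function of a plus a function of b, so ∇U=0 decouples.
∂U/∂a = -12(a - 4)(a - 3)(a + 3) = 0 at a ∈ {-3, 3, 4}; ∂U/∂b = -5b(b - 3)(b + 3)(b + 4) = 0 at b ∈ {-4, -3, 0, 3}.
The Hessian is diagonal: diag(U_aa, U_bb). Second derivatives: U_aa(-3)=-504, U_aa(3)=72, U_aa(4)=-84; U_bb(-4)=140, U_bb(-3)=-90, U_bb(0)=180, U_bb(3)=-630.
Local maxima occur where both diagonal entries negative: (-3, -3), (-3, 3), (4, -3), (4, 3). Count: 4.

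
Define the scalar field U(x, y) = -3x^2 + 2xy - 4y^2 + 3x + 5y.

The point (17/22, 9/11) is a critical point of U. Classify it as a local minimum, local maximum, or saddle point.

local maximum

The Hessian of U is constant: H = [[-6, 2], [2, -8]].
det(H) = (-6)·(-8) − 2² = 44.
det(H) > 0 and tr(H) = -14 < 0, so H is negative definite and the point is a local maximum.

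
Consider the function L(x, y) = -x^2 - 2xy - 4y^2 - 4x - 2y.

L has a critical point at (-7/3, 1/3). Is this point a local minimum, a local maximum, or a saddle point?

The Hessian of L is constant: H = [[-2, -2], [-2, -8]].
det(H) = (-2)·(-8) − (-2)² = 12.
det(H) > 0 and tr(H) = -10 < 0, so H is negative definite and the point is a local maximum.

local maximum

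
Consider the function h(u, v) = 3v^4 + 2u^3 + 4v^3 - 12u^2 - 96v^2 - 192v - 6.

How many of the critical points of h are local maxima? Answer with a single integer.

h separates as a function of u plus a function of v, so ∇h=0 decouples.
∂h/∂u = 6u(u - 4) = 0 at u ∈ {0, 4}; ∂h/∂v = 12(v - 4)(v + 1)(v + 4) = 0 at v ∈ {-4, -1, 4}.
The Hessian is diagonal: diag(h_uu, h_vv). Second derivatives: h_uu(0)=-24, h_uu(4)=24; h_vv(-4)=288, h_vv(-1)=-180, h_vv(4)=480.
Local maxima occur where both diagonal entries negative: (0, -1). Count: 1.

1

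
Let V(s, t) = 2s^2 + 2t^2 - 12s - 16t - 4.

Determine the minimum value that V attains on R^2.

V(s,t) separates as P(s) + Q(t) − 4, so its minimum is min P + min Q − 4.
P'(s) = 4s - 12 vanishes at s ∈ {3}; Q'(t) = 4(t - 4) vanishes at t ∈ {4}.
Local minima of P (where P''>0): P(3)=-18. Local minima of Q: Q(4)=-32.
So the global minimum of V is P(3) + Q(4) − 4 = -18 − 32 − 4 = -54, attained at (3, 4).

-54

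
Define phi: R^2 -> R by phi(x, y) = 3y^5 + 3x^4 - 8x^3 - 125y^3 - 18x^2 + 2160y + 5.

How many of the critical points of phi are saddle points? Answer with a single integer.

6

phi separates as a function of x plus a function of y, so ∇phi=0 decouples.
∂phi/∂x = 12x(x - 3)(x + 1) = 0 at x ∈ {-1, 0, 3}; ∂phi/∂y = 15(y - 4)(y - 3)(y + 3)(y + 4) = 0 at y ∈ {-4, -3, 3, 4}.
The Hessian is diagonal: diag(phi_xx, phi_yy). Second derivatives: phi_xx(-1)=48, phi_xx(0)=-36, phi_xx(3)=144; phi_yy(-4)=-840, phi_yy(-3)=630, phi_yy(3)=-630, phi_yy(4)=840.
Saddle points occur where the two diagonal entries have opposite signs: (-1, -4), (-1, 3), (0, -3), (0, 4), (3, -4), (3, 3). Count: 6.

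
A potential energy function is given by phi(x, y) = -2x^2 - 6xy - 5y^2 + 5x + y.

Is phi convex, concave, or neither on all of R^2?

phi is quadratic, so its Hessian is the constant matrix H = [[-4, -6], [-6, -10]].
det(H) = 4, tr(H) = -14.
det(H) > 0 and tr(H) < 0, so H is negative definite everywhere: concave.

concave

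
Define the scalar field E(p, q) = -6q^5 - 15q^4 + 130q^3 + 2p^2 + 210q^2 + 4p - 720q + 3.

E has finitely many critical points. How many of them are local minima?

2

E separates as a function of p plus a function of q, so ∇E=0 decouples.
∂E/∂p = 4(p + 1) = 0 at p ∈ {-1}; ∂E/∂q = -30(q - 3)(q - 1)(q + 2)(q + 4) = 0 at q ∈ {-4, -2, 1, 3}.
The Hessian is diagonal: diag(E_pp, E_qq). Second derivatives: E_pp(-1)=4; E_qq(-4)=2100, E_qq(-2)=-900, E_qq(1)=900, E_qq(3)=-2100.
Local minima occur where both diagonal entries positive: (-1, -4), (-1, 1). Count: 2.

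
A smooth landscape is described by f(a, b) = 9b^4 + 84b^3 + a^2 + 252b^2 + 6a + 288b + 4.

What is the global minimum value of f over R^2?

-197

f(a,b) separates as P(a) + Q(b) + 4, so its minimum is min P + min Q + 4.
P'(a) = 2a + 6 vanishes at a ∈ {-3}; Q'(b) = 36(b + 1)(b + 2)(b + 4) vanishes at b ∈ {-4, -2, -1}.
Local minima of P (where P''>0): P(-3)=-9. Local minima of Q: Q(-4)=-192, Q(-1)=-111.
So the global minimum of f is P(-3) + Q(-4) + 4 = -9 − 192 + 4 = -197, attained at (-3, -4).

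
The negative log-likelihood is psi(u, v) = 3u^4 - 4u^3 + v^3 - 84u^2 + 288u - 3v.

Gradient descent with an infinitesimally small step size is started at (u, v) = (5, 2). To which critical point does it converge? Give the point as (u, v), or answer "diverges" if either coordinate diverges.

(3, 1)

psi is separable, so gradient descent decouples: u follows -∂psi/∂u, v follows -∂psi/∂v.
∂psi/∂u = 12(u - 3)(u - 2)(u + 4); at u=5 this is 648, so u decreases.
∂psi/∂v = 3(v - 1)(v + 1); at v=2 this is 9, so v decreases.
u converges to its nearest critical value 3 (a local min of the u-part); v converges to 1. The iterate converges to (3, 1).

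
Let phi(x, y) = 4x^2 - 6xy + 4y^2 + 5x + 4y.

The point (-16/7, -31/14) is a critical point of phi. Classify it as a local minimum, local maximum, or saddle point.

local minimum

The Hessian of phi is constant: H = [[8, -6], [-6, 8]].
det(H) = 8·8 − (-6)² = 28.
det(H) > 0 and tr(H) = 16 > 0, so H is positive definite and the point is a local minimum.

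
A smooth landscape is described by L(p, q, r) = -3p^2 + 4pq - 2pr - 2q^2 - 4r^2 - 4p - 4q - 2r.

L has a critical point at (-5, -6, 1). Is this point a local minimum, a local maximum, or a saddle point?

The Hessian is constant: H = [[-6, 4, -2], [4, -4, 0], [-2, 0, -8]].
Leading principal minors: Δ₁ = -6, Δ₂ = 8, Δ₃ = -48.
The minors alternate sign starting negative (−, +, −), so H is negative definite: a local maximum.

local maximum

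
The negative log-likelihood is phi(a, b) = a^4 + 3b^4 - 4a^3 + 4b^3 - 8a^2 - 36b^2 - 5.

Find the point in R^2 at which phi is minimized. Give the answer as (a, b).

(4, -3)

phi(a,b) separates as P(a) + Q(b) − 5, so its minimum is min P + min Q − 5.
P'(a) = 4a(a - 4)(a + 1) vanishes at a ∈ {-1, 0, 4}; Q'(b) = 12b(b - 2)(b + 3) vanishes at b ∈ {-3, 0, 2}.
Local minima of P (where P''>0): P(-1)=-3, P(4)=-128. Local minima of Q: Q(-3)=-189, Q(2)=-64.
So the global minimum of phi is P(4) + Q(-3) − 5 = -128 − 189 − 5 = -322, attained at (4, -3).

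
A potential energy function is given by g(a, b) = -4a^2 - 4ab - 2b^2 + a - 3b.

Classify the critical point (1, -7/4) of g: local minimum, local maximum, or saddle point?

local maximum

The Hessian of g is constant: H = [[-8, -4], [-4, -4]].
det(H) = (-8)·(-4) − (-4)² = 16.
det(H) > 0 and tr(H) = -12 < 0, so H is negative definite and the point is a local maximum.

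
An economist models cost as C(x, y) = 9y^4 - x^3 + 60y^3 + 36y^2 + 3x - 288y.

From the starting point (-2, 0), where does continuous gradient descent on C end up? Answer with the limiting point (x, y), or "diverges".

C is separable, so gradient descent decouples: x follows -∂C/∂x, y follows -∂C/∂y.
∂C/∂x = -3(x - 1)(x + 1); at x=-2 this is -9, so x increases.
∂C/∂y = 36(y - 1)(y + 2)(y + 4); at y=0 this is -288, so y increases.
x converges to its nearest critical value -1 (a local min of the x-part); y converges to 1. The iterate converges to (-1, 1).

(-1, 1)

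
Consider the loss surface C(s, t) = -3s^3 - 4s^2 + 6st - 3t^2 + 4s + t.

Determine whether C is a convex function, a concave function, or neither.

neither

The term -3s^3 is cubic, so the Hessian is not constant.
∂²C/∂s² = -18s - 8, which takes both signs as s varies (negative for sufficiently large s). A diagonal entry of the Hessian changing sign means the Hessian is neither positive- nor negative-semidefinite on all of R^2.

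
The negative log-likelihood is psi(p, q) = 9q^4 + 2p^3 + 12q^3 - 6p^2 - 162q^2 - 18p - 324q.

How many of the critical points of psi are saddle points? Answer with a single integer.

psi separates as a function of p plus a function of q, so ∇psi=0 decouples.
∂psi/∂p = 6(p - 3)(p + 1) = 0 at p ∈ {-1, 3}; ∂psi/∂q = 36(q - 3)(q + 1)(q + 3) = 0 at q ∈ {-3, -1, 3}.
The Hessian is diagonal: diag(psi_pp, psi_qq). Second derivatives: psi_pp(-1)=-24, psi_pp(3)=24; psi_qq(-3)=432, psi_qq(-1)=-288, psi_qq(3)=864.
Saddle points occur where the two diagonal entries have opposite signs: (-1, -3), (-1, 3), (3, -1). Count: 3.

3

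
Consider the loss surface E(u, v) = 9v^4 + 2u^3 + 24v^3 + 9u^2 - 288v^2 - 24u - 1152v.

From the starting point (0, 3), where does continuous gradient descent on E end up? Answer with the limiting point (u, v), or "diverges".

(1, 4)

E is separable, so gradient descent decouples: u follows -∂E/∂u, v follows -∂E/∂v.
∂E/∂u = 6(u - 1)(u + 4); at u=0 this is -24, so u increases.
∂E/∂v = 36(v - 4)(v + 2)(v + 4); at v=3 this is -1260, so v increases.
u converges to its nearest critical value 1 (a local min of the u-part); v converges to 4. The iterate converges to (1, 4).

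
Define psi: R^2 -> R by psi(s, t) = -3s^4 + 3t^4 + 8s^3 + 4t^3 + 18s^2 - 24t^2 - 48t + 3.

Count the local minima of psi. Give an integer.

2

psi separates as a function of s plus a function of t, so ∇psi=0 decouples.
∂psi/∂s = -12s(s - 3)(s + 1) = 0 at s ∈ {-1, 0, 3}; ∂psi/∂t = 12(t - 2)(t + 1)(t + 2) = 0 at t ∈ {-2, -1, 2}.
The Hessian is diagonal: diag(psi_ss, psi_tt). Second derivatives: psi_ss(-1)=-48, psi_ss(0)=36, psi_ss(3)=-144; psi_tt(-2)=48, psi_tt(-1)=-36, psi_tt(2)=144.
Local minima occur where both diagonal entries positive: (0, -2), (0, 2). Count: 2.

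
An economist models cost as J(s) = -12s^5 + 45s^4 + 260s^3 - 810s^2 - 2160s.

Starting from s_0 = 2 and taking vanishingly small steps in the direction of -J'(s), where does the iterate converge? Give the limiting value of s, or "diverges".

3

J'(s) = -60(s - 4)(s - 3)(s + 1)(s + 3), so J'(2) = -1800.
Gradient descent moves in the -J' direction, i.e. s is increasing.
The nearest critical point in that direction is s = 3, where J'' = 1440 > 0 (a local minimum). The iterate converges there.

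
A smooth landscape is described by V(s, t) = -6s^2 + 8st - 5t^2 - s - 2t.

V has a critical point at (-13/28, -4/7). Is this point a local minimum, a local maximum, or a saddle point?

local maximum

The Hessian of V is constant: H = [[-12, 8], [8, -10]].
det(H) = (-12)·(-10) − 8² = 56.
det(H) > 0 and tr(H) = -22 < 0, so H is negative definite and the point is a local maximum.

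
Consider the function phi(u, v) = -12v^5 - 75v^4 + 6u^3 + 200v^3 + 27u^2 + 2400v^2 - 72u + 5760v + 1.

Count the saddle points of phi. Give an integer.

4

phi separates as a function of u plus a function of v, so ∇phi=0 decouples.
∂phi/∂u = 18(u - 1)(u + 4) = 0 at u ∈ {-4, 1}; ∂phi/∂v = -60(v - 4)(v + 2)(v + 3)(v + 4) = 0 at v ∈ {-4, -3, -2, 4}.
The Hessian is diagonal: diag(phi_uu, phi_vv). Second derivatives: phi_uu(-4)=-90, phi_uu(1)=90; phi_vv(-4)=960, phi_vv(-3)=-420, phi_vv(-2)=720, phi_vv(4)=-20160.
Saddle points occur where the two diagonal entries have opposite signs: (-4, -4), (-4, -2), (1, -3), (1, 4). Count: 4.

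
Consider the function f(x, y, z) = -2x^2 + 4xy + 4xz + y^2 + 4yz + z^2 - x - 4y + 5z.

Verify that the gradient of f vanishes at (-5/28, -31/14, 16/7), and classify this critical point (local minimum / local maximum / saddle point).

∇f = (-4x + 4y + 4z - 1, 4x + 2y + 4z - 4, 4x + 4y + 2z + 5); substituting (-5/28, -31/14, 16/7) gives ∇f = (0, 0, 0), so (-5/28, -31/14, 16/7) is indeed a critical point.
The Hessian is constant: H = [[-4, 4, 4], [4, 2, 4], [4, 4, 2]].
Leading principal minors: Δ₁ = -4, Δ₂ = -24, Δ₃ = 112.
The minors fit neither the all-positive nor the alternating-sign pattern, so H is indefinite: a saddle point.

saddle point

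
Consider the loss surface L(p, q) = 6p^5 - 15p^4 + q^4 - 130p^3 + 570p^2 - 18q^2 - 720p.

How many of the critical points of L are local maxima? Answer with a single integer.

L separates as a function of p plus a function of q, so ∇L=0 decouples.
∂L/∂p = 30(p - 3)(p - 2)(p - 1)(p + 4) = 0 at p ∈ {-4, 1, 2, 3}; ∂L/∂q = 4q(q - 3)(q + 3) = 0 at q ∈ {-3, 0, 3}.
The Hessian is diagonal: diag(L_pp, L_qq). Second derivatives: L_pp(-4)=-6300, L_pp(1)=300, L_pp(2)=-180, L_pp(3)=420; L_qq(-3)=72, L_qq(0)=-36, L_qq(3)=72.
Local maxima occur where both diagonal entries negative: (-4, 0), (2, 0). Count: 2.

2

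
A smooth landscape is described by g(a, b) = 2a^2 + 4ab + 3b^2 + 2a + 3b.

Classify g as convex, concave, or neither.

g is quadratic, so its Hessian is the constant matrix H = [[4, 4], [4, 6]].
det(H) = 8, tr(H) = 10.
det(H) > 0 and tr(H) > 0, so H is positive definite everywhere: convex.

convex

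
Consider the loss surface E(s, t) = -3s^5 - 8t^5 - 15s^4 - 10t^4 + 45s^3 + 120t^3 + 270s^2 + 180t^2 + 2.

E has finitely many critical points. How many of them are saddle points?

E separates as a function of s plus a function of t, so ∇E=0 decouples.
∂E/∂s = -15s(s - 3)(s + 3)(s + 4) = 0 at s ∈ {-4, -3, 0, 3}; ∂E/∂t = -40t(t - 3)(t + 1)(t + 3) = 0 at t ∈ {-3, -1, 0, 3}.
The Hessian is diagonal: diag(E_ss, E_tt). Second derivatives: E_ss(-4)=420, E_ss(-3)=-270, E_ss(0)=540, E_ss(3)=-1890; E_tt(-3)=1440, E_tt(-1)=-320, E_tt(0)=360, E_tt(3)=-2880.
Saddle points occur where the two diagonal entries have opposite signs: (-4, -1), (-4, 3), (-3, -3), (-3, 0), (0, -1), (0, 3), (3, -3), (3, 0). Count: 8.

8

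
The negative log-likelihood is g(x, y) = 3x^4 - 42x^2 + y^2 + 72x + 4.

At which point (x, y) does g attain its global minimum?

(-3, 0)

g(x,y) separates as P(x) + Q(y) + 4, so its minimum is min P + min Q + 4.
P'(x) = 12(x - 2)(x - 1)(x + 3) vanishes at x ∈ {-3, 1, 2}; Q'(y) = 2y vanishes at y ∈ {0}.
Local minima of P (where P''>0): P(-3)=-351, P(2)=24. Local minima of Q: Q(0)=0.
So the global minimum of g is P(-3) + Q(0) + 4 = -351 + 0 + 4 = -347, attained at (-3, 0).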